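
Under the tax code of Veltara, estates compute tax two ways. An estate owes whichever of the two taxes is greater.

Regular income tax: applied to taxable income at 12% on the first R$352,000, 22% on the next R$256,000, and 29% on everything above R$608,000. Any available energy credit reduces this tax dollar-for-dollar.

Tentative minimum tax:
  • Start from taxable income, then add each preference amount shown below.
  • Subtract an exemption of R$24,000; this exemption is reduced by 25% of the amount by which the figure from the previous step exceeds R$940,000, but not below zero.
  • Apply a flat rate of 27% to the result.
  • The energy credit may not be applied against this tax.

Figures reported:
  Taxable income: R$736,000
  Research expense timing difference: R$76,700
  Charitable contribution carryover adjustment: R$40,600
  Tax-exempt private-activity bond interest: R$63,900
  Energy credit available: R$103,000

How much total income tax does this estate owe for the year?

Regular income tax:
  R$352,000 × 12% = R$42,240
  R$256,000 × 22% = R$56,320
  R$128,000 × 29% = R$37,120
  → R$135,680
  Less energy credit R$103,000 → R$32,680

Tentative minimum tax:
  Adjusted income: R$736,000 + R$76,700 + R$40,600 + R$63,900 = R$917,200
  Exemption: R$917,200 ≤ R$940,000, so full R$24,000 applies
  Base: R$917,200 − R$24,000 = R$893,200
  R$893,200 × 27% = R$241,164

R$241,164 > R$32,680, so the tentative minimum tax is the binding amount.

R$241,164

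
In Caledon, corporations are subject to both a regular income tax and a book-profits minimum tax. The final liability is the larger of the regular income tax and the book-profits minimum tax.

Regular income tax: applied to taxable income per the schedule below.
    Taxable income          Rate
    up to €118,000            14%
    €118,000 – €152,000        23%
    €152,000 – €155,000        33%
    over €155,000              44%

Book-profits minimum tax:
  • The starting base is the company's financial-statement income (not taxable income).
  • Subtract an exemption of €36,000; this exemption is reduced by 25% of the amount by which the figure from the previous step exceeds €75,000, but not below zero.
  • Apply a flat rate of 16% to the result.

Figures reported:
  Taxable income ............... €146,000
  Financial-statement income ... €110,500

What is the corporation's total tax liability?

€22,960

Regular income tax:
  €118,000 × 14% = €16,520
  €28,000 × 23% = €6,440
  → €22,960

Book-profits minimum tax:
  Base (financial-statement income): €110,500
  Exemption: €36,000 − 25% × (€110,500 − €75,000) = €36,000 − €8,875 = €27,125
  Base: €110,500 − €27,125 = €83,375
  €83,375 × 16% = €13,340

€22,960 > €13,340, so the regular income tax governs.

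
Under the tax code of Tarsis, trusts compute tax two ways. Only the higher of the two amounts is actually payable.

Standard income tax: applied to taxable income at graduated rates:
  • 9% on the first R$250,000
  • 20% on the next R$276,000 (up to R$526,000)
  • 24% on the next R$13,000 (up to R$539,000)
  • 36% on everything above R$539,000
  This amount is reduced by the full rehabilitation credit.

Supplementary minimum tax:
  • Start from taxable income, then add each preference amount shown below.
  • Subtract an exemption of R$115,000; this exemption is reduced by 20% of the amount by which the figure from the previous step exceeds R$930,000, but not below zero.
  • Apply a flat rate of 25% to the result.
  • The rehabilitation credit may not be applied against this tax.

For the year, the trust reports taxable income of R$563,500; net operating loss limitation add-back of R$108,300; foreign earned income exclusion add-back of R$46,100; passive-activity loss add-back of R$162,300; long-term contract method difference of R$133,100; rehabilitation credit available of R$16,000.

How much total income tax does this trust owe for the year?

R$228,740

Supplementary minimum tax:
  Adjusted income: R$563,500 + R$108,300 + R$46,100 + R$162,300 + R$133,100 = R$1,013,300
  Exemption: R$115,000 − 20% × (R$1,013,300 − R$930,000) = R$115,000 − R$16,660 = R$98,340
  Base: R$1,013,300 − R$98,340 = R$914,960
  R$914,960 × 25% = R$228,740

Standard income tax:
  R$250,000 × 9% = R$22,500
  R$276,000 × 20% = R$55,200
  R$13,000 × 24% = R$3,120
  R$24,500 × 36% = R$8,820
  → R$89,640
  Less rehabilitation credit R$16,000 → R$73,640

R$228,740 > R$73,640, so the supplementary minimum tax is the binding amount.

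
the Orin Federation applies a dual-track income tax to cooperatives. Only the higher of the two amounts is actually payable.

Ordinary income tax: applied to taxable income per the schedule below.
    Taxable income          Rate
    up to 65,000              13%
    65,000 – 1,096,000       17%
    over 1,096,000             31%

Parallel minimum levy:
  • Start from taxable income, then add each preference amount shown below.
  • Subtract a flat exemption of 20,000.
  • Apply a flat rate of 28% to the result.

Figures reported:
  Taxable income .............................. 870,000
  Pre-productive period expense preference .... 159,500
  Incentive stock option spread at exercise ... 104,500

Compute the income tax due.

311,920

Parallel minimum levy:
  Adjusted income: 870,000 + 159,500 + 104,500 = 1,134,000
  Less exemption 20,000 → base 1,114,000
  1,114,000 × 28% = 311,920

Ordinary income tax:
  65,000 × 13% = 8,450
  805,000 × 17% = 136,850
  → 145,300

311,920 > 145,300, so the parallel minimum levy is the binding amount.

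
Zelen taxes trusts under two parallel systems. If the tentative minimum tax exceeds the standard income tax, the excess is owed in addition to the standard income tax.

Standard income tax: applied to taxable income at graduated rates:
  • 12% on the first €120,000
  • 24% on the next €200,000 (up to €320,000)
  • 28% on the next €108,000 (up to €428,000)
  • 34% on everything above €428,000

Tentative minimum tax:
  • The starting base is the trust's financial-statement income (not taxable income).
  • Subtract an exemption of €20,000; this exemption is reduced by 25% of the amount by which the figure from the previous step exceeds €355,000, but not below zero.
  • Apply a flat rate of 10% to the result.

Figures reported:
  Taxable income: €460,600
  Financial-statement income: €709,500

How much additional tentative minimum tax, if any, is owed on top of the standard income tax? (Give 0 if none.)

Standard income tax:
  €120,000 × 12% = €14,400
  €200,000 × 24% = €48,000
  €108,000 × 28% = €30,240
  €32,600 × 34% = €11,084
  → €103,724

Tentative minimum tax:
  Base (financial-statement income): €709,500
  Exemption: 25% × (€709,500 − €355,000) = €88,625 ≥ €20,000, so the exemption is fully phased out
  Base: €709,500 − €0 = €709,500
  €709,500 × 10% = €70,950

€70,950 ≤ €103,724, so no add-on is due.

€0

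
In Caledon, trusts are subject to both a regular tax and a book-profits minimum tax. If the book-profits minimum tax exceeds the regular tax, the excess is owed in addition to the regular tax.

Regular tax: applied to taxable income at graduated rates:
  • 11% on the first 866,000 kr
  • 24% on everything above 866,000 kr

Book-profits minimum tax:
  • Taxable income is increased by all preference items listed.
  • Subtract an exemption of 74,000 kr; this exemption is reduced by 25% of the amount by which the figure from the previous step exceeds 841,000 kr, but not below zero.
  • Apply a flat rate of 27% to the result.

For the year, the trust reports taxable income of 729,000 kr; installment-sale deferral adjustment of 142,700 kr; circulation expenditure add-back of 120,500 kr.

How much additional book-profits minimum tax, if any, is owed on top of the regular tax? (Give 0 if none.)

Regular tax:
  729,000 kr × 11% = 80,190 kr

Book-profits minimum tax:
  Adjusted income: 729,000 kr + 142,700 kr + 120,500 kr = 992,200 kr
  Exemption: 74,000 kr − 25% × (992,200 kr − 841,000 kr) = 74,000 kr − 37,800 kr = 36,200 kr
  Base: 992,200 kr − 36,200 kr = 956,000 kr
  956,000 kr × 27% = 258,120 kr

Excess of book-profits minimum tax over regular tax: 258,120 kr − 80,190 kr = 177,930 kr.

177,930 kr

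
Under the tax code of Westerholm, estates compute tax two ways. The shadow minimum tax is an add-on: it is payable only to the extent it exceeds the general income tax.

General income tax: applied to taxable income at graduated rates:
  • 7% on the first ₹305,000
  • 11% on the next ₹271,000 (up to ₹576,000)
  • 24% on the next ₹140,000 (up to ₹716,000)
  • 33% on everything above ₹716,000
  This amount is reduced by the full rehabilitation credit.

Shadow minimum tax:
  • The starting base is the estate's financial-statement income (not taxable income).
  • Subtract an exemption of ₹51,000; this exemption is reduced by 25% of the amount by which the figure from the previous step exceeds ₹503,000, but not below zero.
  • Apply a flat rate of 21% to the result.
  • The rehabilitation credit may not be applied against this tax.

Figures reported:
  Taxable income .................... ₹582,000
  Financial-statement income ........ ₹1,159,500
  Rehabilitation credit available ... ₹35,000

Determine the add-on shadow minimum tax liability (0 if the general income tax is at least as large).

₹225,895

General income tax:
  ₹305,000 × 7% = ₹21,350
  ₹271,000 × 11% = ₹29,810
  ₹6,000 × 24% = ₹1,440
  → ₹52,600
  Less rehabilitation credit ₹35,000 → ₹17,600

Shadow minimum tax:
  Base (financial-statement income): ₹1,159,500
  Exemption: 25% × (₹1,159,500 − ₹503,000) = ₹164,125 ≥ ₹51,000, so the exemption is fully phased out
  Base: ₹1,159,500 − ₹0 = ₹1,159,500
  ₹1,159,500 × 21% = ₹243,495

Excess of shadow minimum tax over general income tax: ₹243,495 − ₹17,600 = ₹225,895.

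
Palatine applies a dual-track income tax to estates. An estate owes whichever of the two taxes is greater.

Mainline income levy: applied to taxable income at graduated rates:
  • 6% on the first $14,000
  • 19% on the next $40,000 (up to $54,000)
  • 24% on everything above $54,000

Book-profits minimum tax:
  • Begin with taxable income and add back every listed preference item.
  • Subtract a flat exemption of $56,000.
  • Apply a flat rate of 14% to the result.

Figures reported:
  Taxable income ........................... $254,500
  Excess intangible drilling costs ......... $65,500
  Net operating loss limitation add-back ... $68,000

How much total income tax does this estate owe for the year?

Mainline income levy:
  $14,000 × 6% = $840
  $40,000 × 19% = $7,600
  $200,500 × 24% = $48,120
  → $56,560

Book-profits minimum tax:
  Adjusted income: $254,500 + $65,500 + $68,000 = $388,000
  Less exemption $56,000 → base $332,000
  $332,000 × 14% = $46,480

$56,560 > $46,480, so the mainline income levy governs.

$56,560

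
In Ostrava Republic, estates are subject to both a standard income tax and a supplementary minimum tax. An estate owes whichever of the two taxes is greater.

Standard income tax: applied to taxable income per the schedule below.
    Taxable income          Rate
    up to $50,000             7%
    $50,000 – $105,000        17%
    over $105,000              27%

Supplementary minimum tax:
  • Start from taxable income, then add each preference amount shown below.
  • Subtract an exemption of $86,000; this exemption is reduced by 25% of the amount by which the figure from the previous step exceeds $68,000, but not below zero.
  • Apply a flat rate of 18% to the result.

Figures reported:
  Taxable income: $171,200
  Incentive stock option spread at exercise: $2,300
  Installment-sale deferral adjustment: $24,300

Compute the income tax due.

$30,724

Supplementary minimum tax:
  Adjusted income: $171,200 + $2,300 + $24,300 = $197,800
  Exemption: $86,000 − 25% × ($197,800 − $68,000) = $86,000 − $32,450 = $53,550
  Base: $197,800 − $53,550 = $144,250
  $144,250 × 18% = $25,965

Standard income tax:
  $50,000 × 7% = $3,500
  $55,000 × 17% = $9,350
  $66,200 × 27% = $17,874
  → $30,724

$30,724 > $25,965, so the standard income tax governs.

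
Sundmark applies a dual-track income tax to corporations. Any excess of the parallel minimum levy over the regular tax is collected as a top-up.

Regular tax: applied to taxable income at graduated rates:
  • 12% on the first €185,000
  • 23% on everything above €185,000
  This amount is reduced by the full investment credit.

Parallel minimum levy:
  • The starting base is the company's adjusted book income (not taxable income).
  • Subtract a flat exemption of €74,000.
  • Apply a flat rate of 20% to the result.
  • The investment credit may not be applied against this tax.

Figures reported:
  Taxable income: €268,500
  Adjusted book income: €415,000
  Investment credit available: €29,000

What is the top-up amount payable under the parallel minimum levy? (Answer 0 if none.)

Parallel minimum levy:
  Base (adjusted book income): €415,000
  Less exemption €74,000 → base €341,000
  €341,000 × 20% = €68,200

Regular tax:
  €185,000 × 12% = €22,200
  €83,500 × 23% = €19,205
  → €41,405
  Less investment credit €29,000 → €12,405

Excess of parallel minimum levy over regular tax: €68,200 − €12,405 = €55,795.

€55,795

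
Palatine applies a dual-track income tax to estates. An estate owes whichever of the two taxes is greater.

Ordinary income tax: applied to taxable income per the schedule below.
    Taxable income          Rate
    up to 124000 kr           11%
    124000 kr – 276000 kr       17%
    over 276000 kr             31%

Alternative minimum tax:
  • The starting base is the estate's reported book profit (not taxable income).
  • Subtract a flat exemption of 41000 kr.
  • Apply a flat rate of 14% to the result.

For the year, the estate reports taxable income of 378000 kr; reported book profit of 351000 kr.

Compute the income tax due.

Alternative minimum tax:
  Base (reported book profit): 351000 kr
  Less exemption 41000 kr → base 310000 kr
  310000 kr × 14% = 43400 kr

Ordinary income tax:
  124000 kr × 11% = 13640 kr
  152000 kr × 17% = 25840 kr
  102000 kr × 31% = 31620 kr
  → 71100 kr

71100 kr > 43400 kr, so the ordinary income tax governs.

71100 kr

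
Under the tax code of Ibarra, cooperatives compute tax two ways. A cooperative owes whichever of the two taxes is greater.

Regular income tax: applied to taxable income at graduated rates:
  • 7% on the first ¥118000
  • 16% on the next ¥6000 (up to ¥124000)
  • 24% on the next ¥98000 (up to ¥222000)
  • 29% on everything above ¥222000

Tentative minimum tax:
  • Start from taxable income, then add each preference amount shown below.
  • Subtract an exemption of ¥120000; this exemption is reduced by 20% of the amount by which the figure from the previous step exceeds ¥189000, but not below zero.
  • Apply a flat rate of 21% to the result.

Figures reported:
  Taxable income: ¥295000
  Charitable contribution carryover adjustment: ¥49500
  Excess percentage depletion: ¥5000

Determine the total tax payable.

Tentative minimum tax:
  Adjusted income: ¥295000 + ¥49500 + ¥5000 = ¥349500
  Exemption: ¥120000 − 20% × (¥349500 − ¥189000) = ¥120000 − ¥32100 = ¥87900
  Base: ¥349500 − ¥87900 = ¥261600
  ¥261600 × 21% = ¥54936

Regular income tax:
  ¥118000 × 7% = ¥8260
  ¥6000 × 16% = ¥960
  ¥98000 × 24% = ¥23520
  ¥73000 × 29% = ¥21170
  → ¥53910

¥54936 > ¥53910, so the tentative minimum tax is the binding amount.

¥54936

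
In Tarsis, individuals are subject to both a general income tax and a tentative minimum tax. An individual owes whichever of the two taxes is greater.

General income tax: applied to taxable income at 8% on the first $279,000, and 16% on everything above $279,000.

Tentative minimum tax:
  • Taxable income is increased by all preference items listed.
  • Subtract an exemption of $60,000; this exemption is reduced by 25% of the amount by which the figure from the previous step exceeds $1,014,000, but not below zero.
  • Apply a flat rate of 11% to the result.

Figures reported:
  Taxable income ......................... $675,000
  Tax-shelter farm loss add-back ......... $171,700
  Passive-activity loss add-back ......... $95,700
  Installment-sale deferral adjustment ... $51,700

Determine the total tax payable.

General income tax:
  $279,000 × 8% = $22,320
  $396,000 × 16% = $63,360
  → $85,680

Tentative minimum tax:
  Adjusted income: $675,000 + $171,700 + $95,700 + $51,700 = $994,100
  Exemption: $994,100 ≤ $1,014,000, so full $60,000 applies
  Base: $994,100 − $60,000 = $934,100
  $934,100 × 11% = $102,751

$102,751 > $85,680, so the tentative minimum tax is the binding amount.

$102,751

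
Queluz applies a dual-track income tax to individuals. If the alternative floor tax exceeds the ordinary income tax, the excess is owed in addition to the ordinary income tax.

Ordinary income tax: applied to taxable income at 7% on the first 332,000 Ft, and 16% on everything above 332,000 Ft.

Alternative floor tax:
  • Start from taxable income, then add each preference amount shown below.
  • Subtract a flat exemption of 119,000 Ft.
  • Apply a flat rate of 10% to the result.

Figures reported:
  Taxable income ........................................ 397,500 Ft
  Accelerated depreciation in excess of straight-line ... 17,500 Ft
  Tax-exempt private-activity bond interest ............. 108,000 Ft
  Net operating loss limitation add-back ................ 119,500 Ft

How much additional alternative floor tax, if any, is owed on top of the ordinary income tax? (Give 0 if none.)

18,630 Ft

Alternative floor tax:
  Adjusted income: 397,500 Ft + 17,500 Ft + 108,000 Ft + 119,500 Ft = 642,500 Ft
  Less exemption 119,000 Ft → base 523,500 Ft
  523,500 Ft × 10% = 52,350 Ft

Ordinary income tax:
  332,000 Ft × 7% = 23,240 Ft
  65,500 Ft × 16% = 10,480 Ft
  → 33,720 Ft

Excess of alternative floor tax over ordinary income tax: 52,350 Ft − 33,720 Ft = 18,630 Ft.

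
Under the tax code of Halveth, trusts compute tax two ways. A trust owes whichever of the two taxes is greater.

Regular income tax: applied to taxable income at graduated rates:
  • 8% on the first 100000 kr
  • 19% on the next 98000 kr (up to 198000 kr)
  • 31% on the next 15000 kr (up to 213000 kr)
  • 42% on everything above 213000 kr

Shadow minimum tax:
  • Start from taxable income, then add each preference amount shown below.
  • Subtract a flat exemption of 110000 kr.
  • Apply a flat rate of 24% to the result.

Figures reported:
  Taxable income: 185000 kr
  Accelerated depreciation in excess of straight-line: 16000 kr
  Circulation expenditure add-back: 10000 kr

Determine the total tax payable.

Shadow minimum tax:
  Adjusted income: 185000 kr + 16000 kr + 10000 kr = 211000 kr
  Less exemption 110000 kr → base 101000 kr
  101000 kr × 24% = 24240 kr

Regular income tax:
  100000 kr × 8% = 8000 kr
  85000 kr × 19% = 16150 kr
  → 24150 kr

24240 kr > 24150 kr, so the shadow minimum tax is the binding amount.

24240 kr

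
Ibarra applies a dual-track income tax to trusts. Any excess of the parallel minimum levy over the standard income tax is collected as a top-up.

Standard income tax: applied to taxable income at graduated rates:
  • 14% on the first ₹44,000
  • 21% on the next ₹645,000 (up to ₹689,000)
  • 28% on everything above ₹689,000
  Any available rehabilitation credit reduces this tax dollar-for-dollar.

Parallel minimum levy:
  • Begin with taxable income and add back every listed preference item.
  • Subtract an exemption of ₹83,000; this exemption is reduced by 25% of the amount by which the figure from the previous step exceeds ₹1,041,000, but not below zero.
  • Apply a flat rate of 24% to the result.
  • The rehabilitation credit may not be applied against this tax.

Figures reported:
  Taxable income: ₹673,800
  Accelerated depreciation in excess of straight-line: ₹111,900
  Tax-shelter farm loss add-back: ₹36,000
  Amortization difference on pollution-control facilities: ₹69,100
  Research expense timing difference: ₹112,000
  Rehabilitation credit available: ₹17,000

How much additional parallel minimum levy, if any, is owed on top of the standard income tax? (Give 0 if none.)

₹99,334

Parallel minimum levy:
  Adjusted income: ₹673,800 + ₹111,900 + ₹36,000 + ₹69,100 + ₹112,000 = ₹1,002,800
  Exemption: ₹1,002,800 ≤ ₹1,041,000, so full ₹83,000 applies
  Base: ₹1,002,800 − ₹83,000 = ₹919,800
  ₹919,800 × 24% = ₹220,752

Standard income tax:
  ₹44,000 × 14% = ₹6,160
  ₹629,800 × 21% = ₹132,258
  → ₹138,418
  Less rehabilitation credit ₹17,000 → ₹121,418

Excess of parallel minimum levy over standard income tax: ₹220,752 − ₹121,418 = ₹99,334.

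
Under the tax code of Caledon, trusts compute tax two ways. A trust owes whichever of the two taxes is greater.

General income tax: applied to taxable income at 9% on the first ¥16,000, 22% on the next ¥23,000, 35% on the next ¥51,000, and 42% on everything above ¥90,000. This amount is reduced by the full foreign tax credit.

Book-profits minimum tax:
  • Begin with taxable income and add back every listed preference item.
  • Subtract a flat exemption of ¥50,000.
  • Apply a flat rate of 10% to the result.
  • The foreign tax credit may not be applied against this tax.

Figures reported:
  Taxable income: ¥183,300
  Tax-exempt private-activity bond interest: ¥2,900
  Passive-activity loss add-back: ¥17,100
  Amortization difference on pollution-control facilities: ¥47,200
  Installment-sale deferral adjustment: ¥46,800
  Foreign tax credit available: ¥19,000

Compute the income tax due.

Book-profits minimum tax:
  Adjusted income: ¥183,300 + ¥2,900 + ¥17,100 + ¥47,200 + ¥46,800 = ¥297,300
  Less exemption ¥50,000 → base ¥247,300
  ¥247,300 × 10% = ¥24,730

General income tax:
  ¥16,000 × 9% = ¥1,440
  ¥23,000 × 22% = ¥5,060
  ¥51,000 × 35% = ¥17,850
  ¥93,300 × 42% = ¥39,186
  → ¥63,536
  Less foreign tax credit ¥19,000 → ¥44,536

¥44,536 > ¥24,730, so the general income tax governs.

¥44,536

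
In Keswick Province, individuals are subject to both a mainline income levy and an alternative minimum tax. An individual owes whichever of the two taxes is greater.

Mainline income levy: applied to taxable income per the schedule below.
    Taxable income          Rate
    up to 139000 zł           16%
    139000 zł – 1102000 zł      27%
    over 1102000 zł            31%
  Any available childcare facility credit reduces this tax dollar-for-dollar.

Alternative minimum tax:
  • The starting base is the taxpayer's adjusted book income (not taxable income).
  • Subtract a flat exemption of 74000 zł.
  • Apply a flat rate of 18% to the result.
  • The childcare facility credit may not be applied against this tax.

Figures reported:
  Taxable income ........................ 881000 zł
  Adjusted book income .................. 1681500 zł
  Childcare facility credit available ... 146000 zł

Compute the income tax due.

Alternative minimum tax:
  Base (adjusted book income): 1681500 zł
  Less exemption 74000 zł → base 1607500 zł
  1607500 zł × 18% = 289350 zł

Mainline income levy:
  139000 zł × 16% = 22240 zł
  742000 zł × 27% = 200340 zł
  → 222580 zł
  Less childcare facility credit 146000 zł → 76580 zł

289350 zł > 76580 zł, so the alternative minimum tax is the binding amount.

289350 zł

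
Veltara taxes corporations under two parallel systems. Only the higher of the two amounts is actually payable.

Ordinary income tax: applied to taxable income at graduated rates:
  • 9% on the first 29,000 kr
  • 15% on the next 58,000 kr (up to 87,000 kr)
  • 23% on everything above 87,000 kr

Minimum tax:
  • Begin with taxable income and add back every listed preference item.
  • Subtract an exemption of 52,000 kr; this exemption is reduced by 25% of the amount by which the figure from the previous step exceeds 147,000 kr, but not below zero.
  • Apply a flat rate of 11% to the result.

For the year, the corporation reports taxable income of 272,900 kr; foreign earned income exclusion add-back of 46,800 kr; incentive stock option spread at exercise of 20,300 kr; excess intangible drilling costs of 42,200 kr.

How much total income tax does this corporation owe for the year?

Minimum tax:
  Adjusted income: 272,900 kr + 46,800 kr + 20,300 kr + 42,200 kr = 382,200 kr
  Exemption: 25% × (382,200 kr − 147,000 kr) = 58,800 kr ≥ 52,000 kr, so the exemption is fully phased out
  Base: 382,200 kr − 0 kr = 382,200 kr
  382,200 kr × 11% = 42,042 kr

Ordinary income tax:
  29,000 kr × 9% = 2,610 kr
  58,000 kr × 15% = 8,700 kr
  185,900 kr × 23% = 42,757 kr
  → 54,067 kr

54,067 kr > 42,042 kr, so the ordinary income tax governs.

54,067 kr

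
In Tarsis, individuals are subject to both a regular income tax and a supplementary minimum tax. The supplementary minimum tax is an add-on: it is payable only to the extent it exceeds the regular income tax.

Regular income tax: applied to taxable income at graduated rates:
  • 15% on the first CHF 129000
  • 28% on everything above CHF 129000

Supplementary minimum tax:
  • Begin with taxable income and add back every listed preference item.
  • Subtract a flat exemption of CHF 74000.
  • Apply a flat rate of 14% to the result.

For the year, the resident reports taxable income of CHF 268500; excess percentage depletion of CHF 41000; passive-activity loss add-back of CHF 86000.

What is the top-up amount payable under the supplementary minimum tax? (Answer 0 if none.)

Supplementary minimum tax:
  Adjusted income: CHF 268500 + CHF 41000 + CHF 86000 = CHF 395500
  Less exemption CHF 74000 → base CHF 321500
  CHF 321500 × 14% = CHF 45010

Regular income tax:
  CHF 129000 × 15% = CHF 19350
  CHF 139500 × 28% = CHF 39060
  → CHF 58410

CHF 45010 ≤ CHF 58410, so no add-on is due.

CHF 0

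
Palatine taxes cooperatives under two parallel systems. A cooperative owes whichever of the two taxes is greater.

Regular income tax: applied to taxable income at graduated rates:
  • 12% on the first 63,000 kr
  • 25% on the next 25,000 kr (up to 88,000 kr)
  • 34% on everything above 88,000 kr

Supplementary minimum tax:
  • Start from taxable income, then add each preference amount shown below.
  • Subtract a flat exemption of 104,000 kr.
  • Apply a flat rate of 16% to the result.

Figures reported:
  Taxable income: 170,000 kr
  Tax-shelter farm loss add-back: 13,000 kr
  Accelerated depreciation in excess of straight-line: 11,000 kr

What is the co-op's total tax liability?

41,690 kr

Supplementary minimum tax:
  Adjusted income: 170,000 kr + 13,000 kr + 11,000 kr = 194,000 kr
  Less exemption 104,000 kr → base 90,000 kr
  90,000 kr × 16% = 14,400 kr

Regular income tax:
  63,000 kr × 12% = 7,560 kr
  25,000 kr × 25% = 6,250 kr
  82,000 kr × 34% = 27,880 kr
  → 41,690 kr

41,690 kr > 14,400 kr, so the regular income tax governs.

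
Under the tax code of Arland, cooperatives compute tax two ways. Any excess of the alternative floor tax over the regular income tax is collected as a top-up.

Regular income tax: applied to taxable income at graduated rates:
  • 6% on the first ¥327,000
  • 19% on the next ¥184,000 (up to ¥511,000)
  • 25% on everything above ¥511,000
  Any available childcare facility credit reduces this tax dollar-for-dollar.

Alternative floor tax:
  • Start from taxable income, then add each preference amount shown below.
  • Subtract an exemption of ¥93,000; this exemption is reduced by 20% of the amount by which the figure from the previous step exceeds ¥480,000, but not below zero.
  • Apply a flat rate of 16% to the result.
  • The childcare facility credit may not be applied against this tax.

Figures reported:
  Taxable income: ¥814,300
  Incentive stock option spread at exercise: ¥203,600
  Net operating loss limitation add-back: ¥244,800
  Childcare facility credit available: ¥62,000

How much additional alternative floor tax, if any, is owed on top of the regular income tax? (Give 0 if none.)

¥133,627

Alternative floor tax:
  Adjusted income: ¥814,300 + ¥203,600 + ¥244,800 = ¥1,262,700
  Exemption: 20% × (¥1,262,700 − ¥480,000) = ¥156,540 ≥ ¥93,000, so the exemption is fully phased out
  Base: ¥1,262,700 − ¥0 = ¥1,262,700
  ¥1,262,700 × 16% = ¥202,032

Regular income tax:
  ¥327,000 × 6% = ¥19,620
  ¥184,000 × 19% = ¥34,960
  ¥303,300 × 25% = ¥75,825
  → ¥130,405
  Less childcare facility credit ¥62,000 → ¥68,405

Excess of alternative floor tax over regular income tax: ¥202,032 − ¥68,405 = ¥133,627.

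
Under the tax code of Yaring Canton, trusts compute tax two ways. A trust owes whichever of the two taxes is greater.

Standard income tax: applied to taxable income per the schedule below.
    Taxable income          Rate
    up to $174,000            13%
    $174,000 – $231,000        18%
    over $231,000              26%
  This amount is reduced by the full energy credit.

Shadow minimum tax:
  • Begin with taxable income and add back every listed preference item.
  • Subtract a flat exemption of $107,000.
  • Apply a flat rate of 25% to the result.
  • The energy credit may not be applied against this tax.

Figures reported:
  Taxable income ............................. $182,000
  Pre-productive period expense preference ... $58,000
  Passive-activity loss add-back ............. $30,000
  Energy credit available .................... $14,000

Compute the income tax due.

$40,750

Standard income tax:
  $174,000 × 13% = $22,620
  $8,000 × 18% = $1,440
  → $24,060
  Less energy credit $14,000 → $10,060

Shadow minimum tax:
  Adjusted income: $182,000 + $58,000 + $30,000 = $270,000
  Less exemption $107,000 → base $163,000
  $163,000 × 25% = $40,750

$40,750 > $10,060, so the shadow minimum tax is the binding amount.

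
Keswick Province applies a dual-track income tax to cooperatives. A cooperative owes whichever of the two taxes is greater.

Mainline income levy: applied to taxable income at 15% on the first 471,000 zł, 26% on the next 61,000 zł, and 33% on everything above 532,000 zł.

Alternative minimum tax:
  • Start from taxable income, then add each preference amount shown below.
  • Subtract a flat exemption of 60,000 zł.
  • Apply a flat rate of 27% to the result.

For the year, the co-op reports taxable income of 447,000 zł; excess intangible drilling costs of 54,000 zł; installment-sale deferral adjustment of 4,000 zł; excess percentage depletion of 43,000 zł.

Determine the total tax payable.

Mainline income levy:
  447,000 zł × 15% = 67,050 zł

Alternative minimum tax:
  Adjusted income: 447,000 zł + 54,000 zł + 4,000 zł + 43,000 zł = 548,000 zł
  Less exemption 60,000 zł → base 488,000 zł
  488,000 zł × 27% = 131,760 zł

131,760 zł > 67,050 zł, so the alternative minimum tax is the binding amount.

131,760 zł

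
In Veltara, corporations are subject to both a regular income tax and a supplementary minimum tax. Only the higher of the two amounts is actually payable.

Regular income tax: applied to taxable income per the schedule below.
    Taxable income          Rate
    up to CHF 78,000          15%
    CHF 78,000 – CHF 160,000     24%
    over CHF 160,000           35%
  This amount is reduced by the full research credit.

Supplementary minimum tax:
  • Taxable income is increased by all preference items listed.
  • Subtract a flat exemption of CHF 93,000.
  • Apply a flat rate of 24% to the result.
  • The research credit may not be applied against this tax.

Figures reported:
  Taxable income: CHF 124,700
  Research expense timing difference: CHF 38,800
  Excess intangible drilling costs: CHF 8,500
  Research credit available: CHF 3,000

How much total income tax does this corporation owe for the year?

CHF 19,908

Regular income tax:
  CHF 78,000 × 15% = CHF 11,700
  CHF 46,700 × 24% = CHF 11,208
  → CHF 22,908
  Less research credit CHF 3,000 → CHF 19,908

Supplementary minimum tax:
  Adjusted income: CHF 124,700 + CHF 38,800 + CHF 8,500 = CHF 172,000
  Less exemption CHF 93,000 → base CHF 79,000
  CHF 79,000 × 24% = CHF 18,960

CHF 19,908 > CHF 18,960, so the regular income tax governs.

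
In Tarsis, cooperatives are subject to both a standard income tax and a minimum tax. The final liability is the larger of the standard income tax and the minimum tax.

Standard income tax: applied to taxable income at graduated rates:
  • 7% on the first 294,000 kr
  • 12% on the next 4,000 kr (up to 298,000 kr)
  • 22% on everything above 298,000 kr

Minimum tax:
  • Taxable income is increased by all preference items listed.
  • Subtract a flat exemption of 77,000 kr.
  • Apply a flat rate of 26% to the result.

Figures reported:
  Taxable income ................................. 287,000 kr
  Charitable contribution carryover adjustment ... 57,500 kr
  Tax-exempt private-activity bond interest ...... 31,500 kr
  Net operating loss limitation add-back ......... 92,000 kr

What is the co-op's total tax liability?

Standard income tax:
  287,000 kr × 7% = 20,090 kr

Minimum tax:
  Adjusted income: 287,000 kr + 57,500 kr + 31,500 kr + 92,000 kr = 468,000 kr
  Less exemption 77,000 kr → base 391,000 kr
  391,000 kr × 26% = 101,660 kr

101,660 kr > 20,090 kr, so the minimum tax is the binding amount.

101,660 kr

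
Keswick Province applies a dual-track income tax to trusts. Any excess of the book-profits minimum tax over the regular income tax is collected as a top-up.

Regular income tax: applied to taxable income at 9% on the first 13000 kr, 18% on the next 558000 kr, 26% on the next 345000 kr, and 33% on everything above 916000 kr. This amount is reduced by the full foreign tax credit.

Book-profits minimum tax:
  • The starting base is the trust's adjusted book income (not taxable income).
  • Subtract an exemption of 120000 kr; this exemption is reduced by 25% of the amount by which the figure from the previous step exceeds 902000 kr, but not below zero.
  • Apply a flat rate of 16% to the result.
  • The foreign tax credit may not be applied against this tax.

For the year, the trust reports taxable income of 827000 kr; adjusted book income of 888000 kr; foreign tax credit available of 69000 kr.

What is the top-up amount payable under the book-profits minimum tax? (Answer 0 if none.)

23710 kr

Regular income tax:
  13000 kr × 9% = 1170 kr
  558000 kr × 18% = 100440 kr
  256000 kr × 26% = 66560 kr
  → 168170 kr
  Less foreign tax credit 69000 kr → 99170 kr

Book-profits minimum tax:
  Base (adjusted book income): 888000 kr
  Exemption: 888000 kr ≤ 902000 kr, so full 120000 kr applies
  Base: 888000 kr − 120000 kr = 768000 kr
  768000 kr × 16% = 122880 kr

Excess of book-profits minimum tax over regular income tax: 122880 kr − 99170 kr = 23710 kr.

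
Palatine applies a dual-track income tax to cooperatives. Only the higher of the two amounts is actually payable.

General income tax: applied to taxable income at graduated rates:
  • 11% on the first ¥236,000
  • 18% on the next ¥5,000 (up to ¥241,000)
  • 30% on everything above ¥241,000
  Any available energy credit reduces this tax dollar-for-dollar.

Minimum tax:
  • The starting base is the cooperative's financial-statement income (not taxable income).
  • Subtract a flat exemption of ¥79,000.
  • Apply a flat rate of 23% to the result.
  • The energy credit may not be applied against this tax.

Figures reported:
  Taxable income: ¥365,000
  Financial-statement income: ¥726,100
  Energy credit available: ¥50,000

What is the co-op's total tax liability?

General income tax:
  ¥236,000 × 11% = ¥25,960
  ¥5,000 × 18% = ¥900
  ¥124,000 × 30% = ¥37,200
  → ¥64,060
  Less energy credit ¥50,000 → ¥14,060

Minimum tax:
  Base (financial-statement income): ¥726,100
  Less exemption ¥79,000 → base ¥647,100
  ¥647,100 × 23% = ¥148,833

¥148,833 > ¥14,060, so the minimum tax is the binding amount.

¥148,833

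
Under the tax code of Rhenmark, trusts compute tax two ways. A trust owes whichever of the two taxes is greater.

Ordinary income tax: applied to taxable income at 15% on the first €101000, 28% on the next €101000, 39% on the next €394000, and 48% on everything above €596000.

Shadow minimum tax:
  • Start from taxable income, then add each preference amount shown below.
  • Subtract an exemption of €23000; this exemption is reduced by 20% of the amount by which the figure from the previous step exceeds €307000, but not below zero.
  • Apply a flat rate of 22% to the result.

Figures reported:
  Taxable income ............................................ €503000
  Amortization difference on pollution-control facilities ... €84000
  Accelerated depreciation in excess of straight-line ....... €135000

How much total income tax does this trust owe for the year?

Shadow minimum tax:
  Adjusted income: €503000 + €84000 + €135000 = €722000
  Exemption: 20% × (€722000 − €307000) = €83000 ≥ €23000, so the exemption is fully phased out
  Base: €722000 − €0 = €722000
  €722000 × 22% = €158840

Ordinary income tax:
  €101000 × 15% = €15150
  €101000 × 28% = €28280
  €301000 × 39% = €117390
  → €160820

€160820 > €158840, so the ordinary income tax governs.

€160820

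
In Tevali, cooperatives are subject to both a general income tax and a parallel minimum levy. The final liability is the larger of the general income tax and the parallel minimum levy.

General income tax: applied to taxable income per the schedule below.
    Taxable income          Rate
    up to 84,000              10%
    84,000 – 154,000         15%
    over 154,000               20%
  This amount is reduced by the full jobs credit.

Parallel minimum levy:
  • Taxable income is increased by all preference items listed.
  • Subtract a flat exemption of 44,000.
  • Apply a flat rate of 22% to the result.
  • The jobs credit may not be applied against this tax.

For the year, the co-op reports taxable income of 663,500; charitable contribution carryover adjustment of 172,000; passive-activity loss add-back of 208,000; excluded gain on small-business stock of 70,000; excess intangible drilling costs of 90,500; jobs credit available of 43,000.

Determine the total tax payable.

255,200

Parallel minimum levy:
  Adjusted income: 663,500 + 172,000 + 208,000 + 70,000 + 90,500 = 1,204,000
  Less exemption 44,000 → base 1,160,000
  1,160,000 × 22% = 255,200

General income tax:
  84,000 × 10% = 8,400
  70,000 × 15% = 10,500
  509,500 × 20% = 101,900
  → 120,800
  Less jobs credit 43,000 → 77,800

255,200 > 77,800, so the parallel minimum levy is the binding amount.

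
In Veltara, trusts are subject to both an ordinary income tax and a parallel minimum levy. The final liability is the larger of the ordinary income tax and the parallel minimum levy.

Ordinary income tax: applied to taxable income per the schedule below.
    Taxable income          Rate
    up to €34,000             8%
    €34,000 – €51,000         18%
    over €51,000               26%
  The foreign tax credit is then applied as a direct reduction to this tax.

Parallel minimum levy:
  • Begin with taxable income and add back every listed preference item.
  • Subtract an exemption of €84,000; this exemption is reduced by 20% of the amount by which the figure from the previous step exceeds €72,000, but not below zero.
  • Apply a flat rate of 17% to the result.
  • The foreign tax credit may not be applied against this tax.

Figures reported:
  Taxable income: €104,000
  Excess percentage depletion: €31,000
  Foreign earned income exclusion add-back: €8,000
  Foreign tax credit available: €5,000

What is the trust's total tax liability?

€14,560

Ordinary income tax:
  €34,000 × 8% = €2,720
  €17,000 × 18% = €3,060
  €53,000 × 26% = €13,780
  → €19,560
  Less foreign tax credit €5,000 → €14,560

Parallel minimum levy:
  Adjusted income: €104,000 + €31,000 + €8,000 = €143,000
  Exemption: €84,000 − 20% × (€143,000 − €72,000) = €84,000 − €14,200 = €69,800
  Base: €143,000 − €69,800 = €73,200
  €73,200 × 17% = €12,444

€14,560 > €12,444, so the ordinary income tax governs.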